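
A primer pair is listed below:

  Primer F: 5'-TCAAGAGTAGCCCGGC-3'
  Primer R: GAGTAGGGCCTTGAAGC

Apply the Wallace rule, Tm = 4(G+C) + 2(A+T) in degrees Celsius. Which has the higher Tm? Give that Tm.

Primer R, 54°C

Primer F: A+T=6, G+C=10 → Tm = 2(6)+4(10) = 52°C
Primer R: A+T=7, G+C=10 → Tm = 2(7)+4(10) = 54°C
52°C vs 54°C → primer R is higher.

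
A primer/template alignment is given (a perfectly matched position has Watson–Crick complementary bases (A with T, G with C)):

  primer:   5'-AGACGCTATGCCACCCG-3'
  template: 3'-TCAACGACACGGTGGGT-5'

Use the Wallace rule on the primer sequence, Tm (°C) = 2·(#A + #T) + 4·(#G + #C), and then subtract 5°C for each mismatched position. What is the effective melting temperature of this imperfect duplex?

Primer base counts: A=4, T=2, G=4, C=7 → A+T=6, G+C=11
Perfect-match Tm = 2(6) + 4(11) = 12 + 44 = 56°C
Mismatches (positions where the bases are not complementary): 4 (at positions 3, 4, 8, 17)
Effective Tm = 56 − 4×5 = 56 − 20 = 36°C

36°C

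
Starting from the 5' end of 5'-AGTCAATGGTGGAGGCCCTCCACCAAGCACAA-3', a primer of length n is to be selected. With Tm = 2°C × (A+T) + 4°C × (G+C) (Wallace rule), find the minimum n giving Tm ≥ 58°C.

n = 18

First 17 bases: AGTCAATGGTGGAGGCC → Tm = 54°C (< 58°C)
First 18 bases: AGTCAATGGTGGAGGCCC → Tm = 58°C (≥ 58°C)
Each additional base adds 2°C (A/T) or 4°C (G/C), so Tm is non-decreasing in n; n = 18 is the first length to reach 58°C.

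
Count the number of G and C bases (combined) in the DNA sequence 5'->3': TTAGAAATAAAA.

Scanning the sequence gives T=3, G=1, C=0, A=8.
Total G or C: 1 + 0 = 1

1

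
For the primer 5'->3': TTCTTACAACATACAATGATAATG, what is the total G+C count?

6

C=4, T=8, A=10, G=2
Total G or C: 2 + 4 = 6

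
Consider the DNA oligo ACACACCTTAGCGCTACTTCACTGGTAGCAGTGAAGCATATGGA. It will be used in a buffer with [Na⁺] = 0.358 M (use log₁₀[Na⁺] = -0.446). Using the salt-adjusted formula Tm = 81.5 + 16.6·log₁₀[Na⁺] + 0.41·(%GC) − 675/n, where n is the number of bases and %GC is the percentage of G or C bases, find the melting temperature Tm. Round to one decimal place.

Length n = 44. Counting bases: A=13, T=10, C=11, G=10
G+C = 21, so %GC = 21/44 × 100 = 47.727%
Salt term: 16.6 × (-0.446) = -7.404
GC term: 0.41 × 47.727 = 19.568; length term: −675/44 = −15.341
Tm = 81.5 + (-7.404) + 19.568 − 15.341 = 78.323 → 78.3°C

78.3°C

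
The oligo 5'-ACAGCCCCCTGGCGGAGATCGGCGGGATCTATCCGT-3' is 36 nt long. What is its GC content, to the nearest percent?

Base counts: T=6, C=12, A=6, G=12
G+C = 12 + 12 = 24 out of 36 bases
%GC = 24/36 × 100 = 66.67% ≈ 67%

67%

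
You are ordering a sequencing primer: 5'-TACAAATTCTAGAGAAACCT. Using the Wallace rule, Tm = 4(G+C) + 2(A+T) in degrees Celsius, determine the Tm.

52°C

Base counts: T=5, A=9, G=2, C=4
So N_AT = 14 and N_GC = 6.
Tm = 2×14 + 4×6 = 52°C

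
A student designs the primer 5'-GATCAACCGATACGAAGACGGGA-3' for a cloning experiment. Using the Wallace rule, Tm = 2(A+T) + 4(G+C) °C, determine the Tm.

70°C

Counting bases: G=7, T=2, C=5, A=9
So N_AT = 11 and N_GC = 12.
Tm = 2(11) + 4(12) = 22 + 48 = 70°C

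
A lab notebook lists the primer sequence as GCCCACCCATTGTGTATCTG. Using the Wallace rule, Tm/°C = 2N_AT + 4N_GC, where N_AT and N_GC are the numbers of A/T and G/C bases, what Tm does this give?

62°C

Scanning the sequence gives C=7, A=3, G=4, T=6.
So N_AT = 9 and N_GC = 11.
Tm = 2(9) + 4(11) = 18 + 44 = 62°C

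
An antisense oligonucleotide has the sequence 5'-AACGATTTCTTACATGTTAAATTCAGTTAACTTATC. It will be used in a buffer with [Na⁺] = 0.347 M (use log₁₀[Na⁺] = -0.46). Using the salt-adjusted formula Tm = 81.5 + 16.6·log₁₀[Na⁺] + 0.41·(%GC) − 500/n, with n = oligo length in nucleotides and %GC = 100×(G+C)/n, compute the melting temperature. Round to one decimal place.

Length n = 36. G=3, T=15, C=6, A=12
G+C = 9, so %GC = 9/36 × 100 = 25%
Salt term: 16.6 × (-0.46) = -7.636
GC term: 0.41 × 25 = 10.25; length term: −500/36 = −13.889
Tm = 81.5 + (-7.636) + 10.25 − 13.889 = 70.225 → 70.2°C

70.2°C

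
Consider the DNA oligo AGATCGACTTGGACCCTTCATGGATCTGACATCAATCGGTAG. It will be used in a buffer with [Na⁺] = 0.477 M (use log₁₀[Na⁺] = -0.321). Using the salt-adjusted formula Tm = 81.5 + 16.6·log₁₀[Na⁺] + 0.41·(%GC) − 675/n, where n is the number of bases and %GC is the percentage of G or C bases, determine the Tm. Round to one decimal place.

Length n = 42. A=11, G=10, T=11, C=10
G+C = 20, so %GC = 20/42 × 100 = 47.619%
Salt term: 16.6 × (-0.321) = -5.329
GC term: 0.41 × 47.619 = 19.524; length term: −675/42 = −16.071
Tm = 81.5 + (-5.329) + 19.524 − 16.071 = 79.624 → 79.6°C

79.6°C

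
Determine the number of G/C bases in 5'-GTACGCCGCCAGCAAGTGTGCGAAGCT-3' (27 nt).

17

Base counts: G=9, T=4, C=8, A=6
Total G or C: 9 + 8 = 17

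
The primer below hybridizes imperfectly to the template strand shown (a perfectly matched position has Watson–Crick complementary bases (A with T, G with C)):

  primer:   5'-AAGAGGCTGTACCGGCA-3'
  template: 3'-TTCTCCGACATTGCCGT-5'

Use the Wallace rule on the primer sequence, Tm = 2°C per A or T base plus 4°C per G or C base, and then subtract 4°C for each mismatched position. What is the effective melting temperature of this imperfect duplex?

Primer base counts: A=5, T=2, G=6, C=4 → A+T=7, G+C=10
Perfect-match Tm = 2(7) + 4(10) = 14 + 40 = 54°C
Mismatches (positions where the bases are not complementary): 1 (at position 12)
Effective Tm = 54 − 1×4 = 54 − 4 = 50°C

50°C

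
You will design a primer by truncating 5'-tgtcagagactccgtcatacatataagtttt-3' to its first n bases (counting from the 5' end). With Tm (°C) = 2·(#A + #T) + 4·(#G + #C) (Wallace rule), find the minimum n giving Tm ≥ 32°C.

n = 11

First 10 bases: TGTCAGAGAC → Tm = 30°C (< 32°C)
First 11 bases: TGTCAGAGACT → Tm = 32°C (≥ 32°C)
Since every base adds ≥2°C, Tm only increases with n, so the threshold is first crossed at n = 11.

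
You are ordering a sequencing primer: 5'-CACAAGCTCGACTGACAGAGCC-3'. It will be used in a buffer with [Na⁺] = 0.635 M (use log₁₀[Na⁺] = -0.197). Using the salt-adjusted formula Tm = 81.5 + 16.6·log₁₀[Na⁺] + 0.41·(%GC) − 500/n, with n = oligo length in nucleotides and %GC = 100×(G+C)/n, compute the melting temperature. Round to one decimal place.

Length n = 22. Scanning the sequence gives G=5, A=7, T=2, C=8.
G+C = 13, so %GC = 13/22 × 100 = 59.091%
Salt term: 16.6 × (-0.197) = -3.27
GC term: 0.41 × 59.091 = 24.227; length term: −500/22 = −22.727
Tm = 81.5 + (-3.27) + 24.227 − 22.727 = 79.73 → 79.7°C

79.7°C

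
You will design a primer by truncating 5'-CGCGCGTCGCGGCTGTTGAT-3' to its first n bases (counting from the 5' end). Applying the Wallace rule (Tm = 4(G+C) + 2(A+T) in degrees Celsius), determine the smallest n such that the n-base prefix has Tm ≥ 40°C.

First 10 bases: CGCGCGTCGC → Tm = 38°C (< 40°C)
First 11 bases: CGCGCGTCGCG → Tm = 42°C (≥ 40°C)
Since every base adds ≥2°C, Tm only increases with n, so the threshold is first crossed at n = 11.

n = 11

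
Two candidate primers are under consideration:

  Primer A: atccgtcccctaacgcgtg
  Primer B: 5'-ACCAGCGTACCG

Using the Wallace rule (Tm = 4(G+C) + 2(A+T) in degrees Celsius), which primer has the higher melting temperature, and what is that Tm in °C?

Primer A, 62°C

Primer A: A+T=7, G+C=12 → Tm = 2(7)+4(12) = 62°C
Primer B: A+T=4, G+C=8 → Tm = 2(4)+4(8) = 40°C
62°C vs 40°C → primer A is higher.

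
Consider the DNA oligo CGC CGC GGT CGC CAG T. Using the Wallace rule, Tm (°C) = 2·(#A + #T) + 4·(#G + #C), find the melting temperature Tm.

Scanning the sequence gives G=6, T=2, C=7, A=1.
A+T = 3, G+C = 13
Tm = 2×3 + 4×13 = 58°C

58°C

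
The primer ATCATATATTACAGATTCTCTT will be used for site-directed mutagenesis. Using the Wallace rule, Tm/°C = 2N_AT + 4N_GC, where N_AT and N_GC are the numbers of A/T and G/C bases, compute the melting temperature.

54°C

Scanning the sequence gives G=1, T=10, C=4, A=7.
AT pairs contribute 17, GC pairs contribute 5.
Tm = 2×17 + 4×5 = 54°C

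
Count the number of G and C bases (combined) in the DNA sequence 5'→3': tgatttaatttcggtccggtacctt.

Counting bases: C=5, A=4, T=11, G=5
Total G or C: 5 + 5 = 10

10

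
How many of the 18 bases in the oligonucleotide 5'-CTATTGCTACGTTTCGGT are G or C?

Base counts: A=2, C=4, G=4, T=8
Total G or C: 4 + 4 = 8

8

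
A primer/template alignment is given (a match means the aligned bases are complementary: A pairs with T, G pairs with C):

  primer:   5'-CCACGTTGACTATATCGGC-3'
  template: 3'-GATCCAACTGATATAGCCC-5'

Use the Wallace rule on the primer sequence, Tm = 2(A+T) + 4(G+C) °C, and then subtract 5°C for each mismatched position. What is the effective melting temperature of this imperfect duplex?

43°C

Primer base counts: A=4, T=5, G=4, C=6 → A+T=9, G+C=10
Perfect-match Tm = 2(9) + 4(10) = 18 + 40 = 58°C
Mismatches (positions where the bases are not complementary): 3 (at positions 2, 4, 19)
Effective Tm = 58 − 3×5 = 58 − 15 = 43°C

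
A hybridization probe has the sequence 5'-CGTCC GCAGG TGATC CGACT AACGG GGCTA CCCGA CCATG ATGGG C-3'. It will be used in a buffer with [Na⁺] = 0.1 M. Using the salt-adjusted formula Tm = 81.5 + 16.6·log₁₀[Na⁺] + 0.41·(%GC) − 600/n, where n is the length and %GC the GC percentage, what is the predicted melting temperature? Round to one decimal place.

Length n = 46. Scanning the sequence gives G=15, C=15, T=7, A=9.
G+C = 30, so %GC = 30/46 × 100 = 65.217%
Salt term: 16.6 × (-1) = -16.6
GC term: 0.41 × 65.217 = 26.739; length term: −600/46 = −13.043
Tm = 81.5 + (-16.6) + 26.739 − 13.043 = 78.596 → 78.6°C

78.6°C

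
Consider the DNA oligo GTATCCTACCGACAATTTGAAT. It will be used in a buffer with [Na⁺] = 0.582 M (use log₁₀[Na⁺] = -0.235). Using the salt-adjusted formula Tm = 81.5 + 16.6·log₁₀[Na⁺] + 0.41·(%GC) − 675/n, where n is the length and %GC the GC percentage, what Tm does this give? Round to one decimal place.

61.8°C

Length n = 22. Scanning the sequence gives C=5, A=7, G=3, T=7.
G+C = 8, so %GC = 8/22 × 100 = 36.364%
Salt term: 16.6 × (-0.235) = -3.901
GC term: 0.41 × 36.364 = 14.909; length term: −675/22 = −30.682
Tm = 81.5 + (-3.901) + 14.909 − 30.682 = 61.826 → 61.8°C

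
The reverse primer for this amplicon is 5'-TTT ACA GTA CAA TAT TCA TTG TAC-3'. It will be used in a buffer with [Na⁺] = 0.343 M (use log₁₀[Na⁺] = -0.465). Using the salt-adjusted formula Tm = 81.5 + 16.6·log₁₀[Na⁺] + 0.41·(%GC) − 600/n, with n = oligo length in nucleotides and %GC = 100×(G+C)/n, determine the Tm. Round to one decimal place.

59.0°C

Length n = 24. Scanning the sequence gives G=2, A=8, T=10, C=4.
G+C = 6, so %GC = 6/24 × 100 = 25%
Salt term: 16.6 × (-0.465) = -7.719
GC term: 0.41 × 25 = 10.25; length term: −600/24 = −25
Tm = 81.5 + (-7.719) + 10.25 − 25 = 59.031 → 59.0°C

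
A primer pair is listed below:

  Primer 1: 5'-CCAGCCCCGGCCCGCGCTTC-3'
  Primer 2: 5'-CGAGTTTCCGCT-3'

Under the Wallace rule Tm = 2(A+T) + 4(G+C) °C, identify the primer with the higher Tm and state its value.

Primer 1: A+T=3, G+C=17 → Tm = 2(3)+4(17) = 74°C
Primer 2: A+T=5, G+C=7 → Tm = 2(5)+4(7) = 38°C
74°C vs 38°C → primer 1 is higher.

Primer 1, 74°C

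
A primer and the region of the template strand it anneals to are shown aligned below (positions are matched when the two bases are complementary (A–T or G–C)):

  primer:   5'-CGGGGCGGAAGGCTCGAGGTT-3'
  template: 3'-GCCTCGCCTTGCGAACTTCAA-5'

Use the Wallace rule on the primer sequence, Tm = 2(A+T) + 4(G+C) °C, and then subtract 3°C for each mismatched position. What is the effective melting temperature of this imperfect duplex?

Primer base counts: A=3, T=3, G=11, C=4 → A+T=6, G+C=15
Perfect-match Tm = 2(6) + 4(15) = 12 + 60 = 72°C
Mismatches (positions where the bases are not complementary): 4 (at positions 4, 11, 15, 18)
Effective Tm = 72 − 4×3 = 72 − 12 = 60°C

60°C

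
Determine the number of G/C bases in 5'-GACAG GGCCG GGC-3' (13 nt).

Base counts: T=0, G=7, A=2, C=4
G+C = 7 + 4 = 11

11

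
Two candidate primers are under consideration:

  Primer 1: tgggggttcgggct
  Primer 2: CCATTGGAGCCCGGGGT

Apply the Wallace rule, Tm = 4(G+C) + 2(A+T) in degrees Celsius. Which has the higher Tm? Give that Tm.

Primer 1: A+T=4, G+C=10 → Tm = 2(4)+4(10) = 48°C
Primer 2: A+T=5, G+C=12 → Tm = 2(5)+4(12) = 58°C
48°C vs 58°C → primer 2 is higher.

Primer 2, 58°C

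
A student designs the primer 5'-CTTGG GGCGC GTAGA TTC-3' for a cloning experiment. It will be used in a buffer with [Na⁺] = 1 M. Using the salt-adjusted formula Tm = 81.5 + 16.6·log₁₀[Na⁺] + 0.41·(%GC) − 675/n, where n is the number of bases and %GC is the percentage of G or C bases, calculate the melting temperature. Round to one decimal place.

Length n = 18. Counting bases: A=2, T=5, G=7, C=4
G+C = 11, so %GC = 11/18 × 100 = 61.111%
Salt term: 16.6 × (0) = 0
GC term: 0.41 × 61.111 = 25.056; length term: −675/18 = −37.5
Tm = 81.5 + (0) + 25.056 − 37.5 = 69.056 → 69.1°C

69.1°C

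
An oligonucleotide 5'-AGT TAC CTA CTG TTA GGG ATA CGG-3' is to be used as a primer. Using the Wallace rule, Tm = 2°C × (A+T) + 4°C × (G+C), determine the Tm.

Counting bases: A=6, T=7, C=4, G=7
So N_AT = 13 and N_GC = 11.
Tm = 4·11 + 2·13 = 44 + 26 = 70°C

70°C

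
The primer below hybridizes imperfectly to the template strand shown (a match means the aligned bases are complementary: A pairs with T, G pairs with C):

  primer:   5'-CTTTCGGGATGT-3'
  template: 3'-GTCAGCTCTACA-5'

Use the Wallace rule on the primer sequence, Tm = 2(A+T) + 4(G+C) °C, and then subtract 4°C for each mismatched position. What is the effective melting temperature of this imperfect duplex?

24°C

Primer base counts: A=1, T=5, G=4, C=2 → A+T=6, G+C=6
Perfect-match Tm = 2(6) + 4(6) = 12 + 24 = 36°C
Mismatches (positions where the bases are not complementary): 3 (at positions 2, 3, 7)
Effective Tm = 36 − 3×4 = 36 − 12 = 24°C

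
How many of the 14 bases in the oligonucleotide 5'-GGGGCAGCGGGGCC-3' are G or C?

Counting bases: C=4, T=0, G=9, A=1
G+C = 9 + 4 = 13

13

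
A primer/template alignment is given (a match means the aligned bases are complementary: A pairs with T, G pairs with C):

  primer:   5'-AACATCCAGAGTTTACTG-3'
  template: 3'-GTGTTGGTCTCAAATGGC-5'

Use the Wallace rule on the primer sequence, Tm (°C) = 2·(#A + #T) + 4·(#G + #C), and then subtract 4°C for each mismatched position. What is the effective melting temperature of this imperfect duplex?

38°C

Primer base counts: A=6, T=5, G=3, C=4 → A+T=11, G+C=7
Perfect-match Tm = 2(11) + 4(7) = 22 + 28 = 50°C
Mismatches (positions where the bases are not complementary): 3 (at positions 1, 5, 17)
Effective Tm = 50 − 3×4 = 50 − 12 = 38°C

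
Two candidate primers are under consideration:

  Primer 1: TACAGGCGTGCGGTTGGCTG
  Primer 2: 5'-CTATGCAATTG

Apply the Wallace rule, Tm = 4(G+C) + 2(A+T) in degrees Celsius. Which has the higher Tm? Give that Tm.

Primer 1, 66°C

Primer 1: A+T=7, G+C=13 → Tm = 2(7)+4(13) = 66°C
Primer 2: A+T=7, G+C=4 → Tm = 2(7)+4(4) = 30°C
66°C vs 30°C → primer 1 is higher.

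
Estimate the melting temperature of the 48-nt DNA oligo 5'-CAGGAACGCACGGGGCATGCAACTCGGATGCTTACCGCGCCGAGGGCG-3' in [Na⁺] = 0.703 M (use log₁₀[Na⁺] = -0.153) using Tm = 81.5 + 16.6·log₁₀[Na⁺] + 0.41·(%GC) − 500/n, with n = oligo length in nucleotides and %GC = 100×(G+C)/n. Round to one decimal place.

Length n = 48. Base counts: A=10, T=5, G=18, C=15
G+C = 33, so %GC = 33/48 × 100 = 68.75%
Salt term: 16.6 × (-0.153) = -2.54
GC term: 0.41 × 68.75 = 28.188; length term: −500/48 = −10.417
Tm = 81.5 + (-2.54) + 28.188 − 10.417 = 96.731 → 96.7°C

96.7°C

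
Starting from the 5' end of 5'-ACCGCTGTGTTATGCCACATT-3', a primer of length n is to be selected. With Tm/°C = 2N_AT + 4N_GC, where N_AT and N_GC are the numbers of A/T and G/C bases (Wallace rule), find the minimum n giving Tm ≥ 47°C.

First 15 bases: ACCGCTGTGTTATGC → Tm = 46°C (< 47°C)
First 16 bases: ACCGCTGTGTTATGCC → Tm = 50°C (≥ 47°C)
Since every base adds ≥2°C, Tm only increases with n, so the threshold is first crossed at n = 16.

n = 16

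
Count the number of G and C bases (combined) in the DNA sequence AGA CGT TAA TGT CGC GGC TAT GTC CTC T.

Counting bases: T=9, G=7, A=5, C=7
G+C = 7 + 7 = 14

14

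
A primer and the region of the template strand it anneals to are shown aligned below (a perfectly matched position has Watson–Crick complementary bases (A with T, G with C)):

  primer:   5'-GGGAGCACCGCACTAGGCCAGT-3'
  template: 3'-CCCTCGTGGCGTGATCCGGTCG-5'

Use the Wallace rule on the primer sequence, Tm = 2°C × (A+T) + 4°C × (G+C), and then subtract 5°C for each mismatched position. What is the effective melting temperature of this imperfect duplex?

69°C

Primer base counts: A=5, T=2, G=8, C=7 → A+T=7, G+C=15
Perfect-match Tm = 2(7) + 4(15) = 14 + 60 = 74°C
Mismatches (positions where the bases are not complementary): 1 (at position 22)
Effective Tm = 74 − 1×5 = 74 − 5 = 69°C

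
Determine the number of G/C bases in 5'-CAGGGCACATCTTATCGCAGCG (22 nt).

Base counts: T=4, G=6, A=5, C=7
Total G or C: 6 + 7 = 13

13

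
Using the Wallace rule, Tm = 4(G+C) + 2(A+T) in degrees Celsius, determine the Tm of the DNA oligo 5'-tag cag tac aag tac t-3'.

Counting bases: G=3, C=3, T=4, A=6
So N_AT = 10 and N_GC = 6.
Tm = 2(10) + 4(6) = 20 + 24 = 44°C

44°C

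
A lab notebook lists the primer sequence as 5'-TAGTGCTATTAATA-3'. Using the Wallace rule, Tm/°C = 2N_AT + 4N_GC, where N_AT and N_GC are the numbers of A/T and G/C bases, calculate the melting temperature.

34°C

Scanning the sequence gives A=5, T=6, C=1, G=2.
AT pairs contribute 11, GC pairs contribute 3.
Tm = 2(11) + 4(3) = 22 + 12 = 34°C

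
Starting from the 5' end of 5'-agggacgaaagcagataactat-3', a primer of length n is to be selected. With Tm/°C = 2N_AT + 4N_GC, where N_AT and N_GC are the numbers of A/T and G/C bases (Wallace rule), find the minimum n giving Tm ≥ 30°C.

First 9 bases: AGGGACGAA → Tm = 28°C (< 30°C)
First 10 bases: AGGGACGAAA → Tm = 30°C (≥ 30°C)
Each additional base adds 2°C (A/T) or 4°C (G/C), so Tm is non-decreasing in n; n = 10 is the first length to reach 30°C.

n = 10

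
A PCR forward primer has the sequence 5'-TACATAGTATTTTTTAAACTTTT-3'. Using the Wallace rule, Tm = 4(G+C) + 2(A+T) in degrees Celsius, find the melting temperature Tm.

52°C

G=1, C=2, T=13, A=7
AT pairs contribute 20, GC pairs contribute 3.
Tm = 2(20) + 4(3) = 40 + 12 = 52°C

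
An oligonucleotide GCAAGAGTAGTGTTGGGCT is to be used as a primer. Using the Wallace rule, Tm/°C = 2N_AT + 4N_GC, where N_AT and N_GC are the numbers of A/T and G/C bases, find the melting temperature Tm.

Base counts: C=2, G=8, A=4, T=5
AT pairs contribute 9, GC pairs contribute 10.
Tm = 2×9 + 4×10 = 58°C

58°C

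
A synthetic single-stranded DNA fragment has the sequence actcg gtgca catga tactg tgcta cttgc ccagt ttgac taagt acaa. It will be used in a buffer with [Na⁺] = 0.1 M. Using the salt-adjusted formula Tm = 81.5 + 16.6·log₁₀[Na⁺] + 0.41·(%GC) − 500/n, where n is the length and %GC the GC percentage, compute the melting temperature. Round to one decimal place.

Length n = 49. Counting bases: G=10, A=13, C=12, T=14
G+C = 22, so %GC = 22/49 × 100 = 44.898%
Salt term: 16.6 × (-1) = -16.6
GC term: 0.41 × 44.898 = 18.408; length term: −500/49 = −10.204
Tm = 81.5 + (-16.6) + 18.408 − 10.204 = 73.104 → 73.1°C

73.1°C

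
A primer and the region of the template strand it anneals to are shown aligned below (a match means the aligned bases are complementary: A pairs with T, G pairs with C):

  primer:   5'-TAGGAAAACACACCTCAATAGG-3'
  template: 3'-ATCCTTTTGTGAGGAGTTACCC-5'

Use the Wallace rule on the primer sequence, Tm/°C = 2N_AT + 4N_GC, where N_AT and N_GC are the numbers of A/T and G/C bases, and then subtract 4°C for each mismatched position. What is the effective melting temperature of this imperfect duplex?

Primer base counts: A=10, T=3, G=4, C=5 → A+T=13, G+C=9
Perfect-match Tm = 2(13) + 4(9) = 26 + 36 = 62°C
Mismatches (positions where the bases are not complementary): 2 (at positions 12, 20)
Effective Tm = 62 − 2×4 = 62 − 8 = 54°C

54°C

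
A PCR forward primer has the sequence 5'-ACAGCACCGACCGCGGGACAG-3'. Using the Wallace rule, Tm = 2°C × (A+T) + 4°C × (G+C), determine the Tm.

Counting bases: C=8, G=7, A=6, T=0
So N_AT = 6 and N_GC = 15.
Tm = 4·15 + 2·6 = 60 + 12 = 72°C

72°C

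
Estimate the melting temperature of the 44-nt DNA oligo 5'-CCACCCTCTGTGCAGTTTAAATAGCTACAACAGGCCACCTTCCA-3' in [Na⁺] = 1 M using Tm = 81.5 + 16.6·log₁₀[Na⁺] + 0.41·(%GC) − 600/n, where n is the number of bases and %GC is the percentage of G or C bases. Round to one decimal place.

Length n = 44. Counting bases: C=16, G=6, A=12, T=10
G+C = 22, so %GC = 22/44 × 100 = 50%
Salt term: 16.6 × (0) = 0
GC term: 0.41 × 50 = 20.5; length term: −600/44 = −13.636
Tm = 81.5 + (0) + 20.5 − 13.636 = 88.364 → 88.4°C

88.4°C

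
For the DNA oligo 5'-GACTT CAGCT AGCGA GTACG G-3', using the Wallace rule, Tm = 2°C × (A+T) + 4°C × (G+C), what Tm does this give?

66°C

Scanning the sequence gives T=4, G=7, C=5, A=5.
AT pairs contribute 9, GC pairs contribute 12.
Tm = 2(9) + 4(12) = 18 + 48 = 66°C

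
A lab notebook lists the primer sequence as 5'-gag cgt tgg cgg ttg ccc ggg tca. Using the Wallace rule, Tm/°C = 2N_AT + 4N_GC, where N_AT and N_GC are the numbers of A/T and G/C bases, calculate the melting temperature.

82°C

C=6, G=11, T=5, A=2
AT pairs contribute 7, GC pairs contribute 17.
Tm = 4·17 + 2·7 = 68 + 14 = 82°C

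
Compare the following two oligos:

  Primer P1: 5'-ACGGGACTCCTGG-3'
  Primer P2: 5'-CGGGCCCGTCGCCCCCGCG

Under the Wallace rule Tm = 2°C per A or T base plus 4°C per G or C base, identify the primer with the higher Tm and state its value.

Primer P2, 74°C

Primer P1: A+T=4, G+C=9 → Tm = 2(4)+4(9) = 44°C
Primer P2: A+T=1, G+C=18 → Tm = 2(1)+4(18) = 74°C
44°C vs 74°C → primer P2 is higher.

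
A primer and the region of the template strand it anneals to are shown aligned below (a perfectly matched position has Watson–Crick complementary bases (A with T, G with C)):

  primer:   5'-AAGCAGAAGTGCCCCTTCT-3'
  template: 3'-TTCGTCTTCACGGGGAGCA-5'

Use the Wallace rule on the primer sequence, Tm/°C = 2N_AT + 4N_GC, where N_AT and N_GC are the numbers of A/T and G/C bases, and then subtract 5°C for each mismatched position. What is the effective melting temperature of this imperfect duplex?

48°C

Primer base counts: A=5, T=4, G=4, C=6 → A+T=9, G+C=10
Perfect-match Tm = 2(9) + 4(10) = 18 + 40 = 58°C
Mismatches (positions where the bases are not complementary): 2 (at positions 17, 18)
Effective Tm = 58 − 2×5 = 58 − 10 = 48°C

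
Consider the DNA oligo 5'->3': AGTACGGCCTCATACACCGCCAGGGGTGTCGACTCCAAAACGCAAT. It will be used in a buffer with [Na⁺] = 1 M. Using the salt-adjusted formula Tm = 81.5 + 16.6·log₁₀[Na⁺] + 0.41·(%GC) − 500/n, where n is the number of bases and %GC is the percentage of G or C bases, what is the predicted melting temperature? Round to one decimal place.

93.8°C

Length n = 46. Counting bases: G=11, A=13, C=15, T=7
G+C = 26, so %GC = 26/46 × 100 = 56.522%
Salt term: 16.6 × (0) = 0
GC term: 0.41 × 56.522 = 23.174; length term: −500/46 = −10.87
Tm = 81.5 + (0) + 23.174 − 10.87 = 93.804 → 93.8°C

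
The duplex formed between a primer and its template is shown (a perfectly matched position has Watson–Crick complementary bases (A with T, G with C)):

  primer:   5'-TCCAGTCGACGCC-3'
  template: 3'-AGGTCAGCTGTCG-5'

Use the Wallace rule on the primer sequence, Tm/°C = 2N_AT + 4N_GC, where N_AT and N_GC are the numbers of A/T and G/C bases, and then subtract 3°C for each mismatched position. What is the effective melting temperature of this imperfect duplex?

38°C

Primer base counts: A=2, T=2, G=3, C=6 → A+T=4, G+C=9
Perfect-match Tm = 2(4) + 4(9) = 8 + 36 = 44°C
Mismatches (positions where the bases are not complementary): 2 (at positions 11, 12)
Effective Tm = 44 − 2×3 = 44 − 6 = 38°C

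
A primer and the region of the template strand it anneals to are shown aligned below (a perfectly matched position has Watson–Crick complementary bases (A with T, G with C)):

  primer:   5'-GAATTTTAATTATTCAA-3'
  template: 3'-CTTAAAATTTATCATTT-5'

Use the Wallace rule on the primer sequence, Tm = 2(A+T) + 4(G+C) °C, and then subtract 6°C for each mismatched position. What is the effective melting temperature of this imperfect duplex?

20°C

Primer base counts: A=7, T=8, G=1, C=1 → A+T=15, G+C=2
Perfect-match Tm = 2(15) + 4(2) = 30 + 8 = 38°C
Mismatches (positions where the bases are not complementary): 3 (at positions 10, 13, 15)
Effective Tm = 38 − 3×6 = 38 − 18 = 20°C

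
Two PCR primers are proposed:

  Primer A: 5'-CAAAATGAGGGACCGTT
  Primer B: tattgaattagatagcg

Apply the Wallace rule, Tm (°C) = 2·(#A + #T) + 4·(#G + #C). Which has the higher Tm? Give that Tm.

Primer A: A+T=9, G+C=8 → Tm = 2(9)+4(8) = 50°C
Primer B: A+T=12, G+C=5 → Tm = 2(12)+4(5) = 44°C
50°C vs 44°C → primer A is higher.

Primer A, 50°C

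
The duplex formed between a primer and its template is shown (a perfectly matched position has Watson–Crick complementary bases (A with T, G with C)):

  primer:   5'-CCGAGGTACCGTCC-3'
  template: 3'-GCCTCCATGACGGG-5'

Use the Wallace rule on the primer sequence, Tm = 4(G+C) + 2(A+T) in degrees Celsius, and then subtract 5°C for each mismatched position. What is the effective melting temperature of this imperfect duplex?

33°C

Primer base counts: A=2, T=2, G=4, C=6 → A+T=4, G+C=10
Perfect-match Tm = 2(4) + 4(10) = 8 + 40 = 48°C
Mismatches (positions where the bases are not complementary): 3 (at positions 2, 10, 12)
Effective Tm = 48 − 3×5 = 48 − 15 = 33°C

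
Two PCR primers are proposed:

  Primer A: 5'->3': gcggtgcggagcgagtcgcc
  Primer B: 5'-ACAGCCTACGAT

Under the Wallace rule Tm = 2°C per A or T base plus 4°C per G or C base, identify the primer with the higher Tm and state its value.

Primer A: A+T=4, G+C=16 → Tm = 2(4)+4(16) = 72°C
Primer B: A+T=6, G+C=6 → Tm = 2(6)+4(6) = 36°C
72°C vs 36°C → primer A is higher.

Primer A, 72°C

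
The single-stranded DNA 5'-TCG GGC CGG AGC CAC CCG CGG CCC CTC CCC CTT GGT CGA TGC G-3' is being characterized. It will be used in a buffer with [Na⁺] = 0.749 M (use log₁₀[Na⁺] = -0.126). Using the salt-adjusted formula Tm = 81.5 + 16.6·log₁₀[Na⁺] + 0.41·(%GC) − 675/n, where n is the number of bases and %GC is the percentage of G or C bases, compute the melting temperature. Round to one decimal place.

Length n = 43. A=3, G=14, T=6, C=20
G+C = 34, so %GC = 34/43 × 100 = 79.07%
Salt term: 16.6 × (-0.126) = -2.092
GC term: 0.41 × 79.07 = 32.419; length term: −675/43 = −15.698
Tm = 81.5 + (-2.092) + 32.419 − 15.698 = 96.129 → 96.1°C

96.1°C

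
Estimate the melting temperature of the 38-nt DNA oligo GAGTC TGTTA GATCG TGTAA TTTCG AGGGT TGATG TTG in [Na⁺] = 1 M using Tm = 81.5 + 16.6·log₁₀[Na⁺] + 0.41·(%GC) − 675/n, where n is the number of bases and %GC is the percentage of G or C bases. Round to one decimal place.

Length n = 38. Scanning the sequence gives G=13, C=3, T=15, A=7.
G+C = 16, so %GC = 16/38 × 100 = 42.105%
Salt term: 16.6 × (0) = 0
GC term: 0.41 × 42.105 = 17.263; length term: −675/38 = −17.763
Tm = 81.5 + (0) + 17.263 − 17.763 = 81 → 81.0°C

81.0°C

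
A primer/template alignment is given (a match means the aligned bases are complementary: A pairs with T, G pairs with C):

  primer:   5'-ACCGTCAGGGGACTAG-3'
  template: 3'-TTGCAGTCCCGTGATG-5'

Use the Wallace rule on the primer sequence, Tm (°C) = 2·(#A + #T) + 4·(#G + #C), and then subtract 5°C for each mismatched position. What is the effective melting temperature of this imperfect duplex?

37°C

Primer base counts: A=4, T=2, G=6, C=4 → A+T=6, G+C=10
Perfect-match Tm = 2(6) + 4(10) = 12 + 40 = 52°C
Mismatches (positions where the bases are not complementary): 3 (at positions 2, 11, 16)
Effective Tm = 52 − 3×5 = 52 − 15 = 37°C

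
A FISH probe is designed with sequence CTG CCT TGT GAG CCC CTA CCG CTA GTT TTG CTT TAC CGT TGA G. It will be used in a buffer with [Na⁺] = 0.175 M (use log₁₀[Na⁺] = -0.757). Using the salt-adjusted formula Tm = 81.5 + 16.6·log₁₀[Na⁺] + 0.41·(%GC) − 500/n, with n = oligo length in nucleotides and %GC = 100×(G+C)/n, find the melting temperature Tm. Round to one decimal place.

79.2°C

Length n = 43. A=5, T=15, C=13, G=10
G+C = 23, so %GC = 23/43 × 100 = 53.488%
Salt term: 16.6 × (-0.757) = -12.566
GC term: 0.41 × 53.488 = 21.93; length term: −500/43 = −11.628
Tm = 81.5 + (-12.566) + 21.93 − 11.628 = 79.236 → 79.2°C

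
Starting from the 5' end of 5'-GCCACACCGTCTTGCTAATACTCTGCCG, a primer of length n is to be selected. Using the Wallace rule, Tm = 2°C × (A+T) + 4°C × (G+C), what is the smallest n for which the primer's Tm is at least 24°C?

n = 7

First 6 bases: GCCACA → Tm = 20°C (< 24°C)
First 7 bases: GCCACAC → Tm = 24°C (≥ 24°C)
Since every base adds ≥2°C, Tm only increases with n, so the threshold is first crossed at n = 7.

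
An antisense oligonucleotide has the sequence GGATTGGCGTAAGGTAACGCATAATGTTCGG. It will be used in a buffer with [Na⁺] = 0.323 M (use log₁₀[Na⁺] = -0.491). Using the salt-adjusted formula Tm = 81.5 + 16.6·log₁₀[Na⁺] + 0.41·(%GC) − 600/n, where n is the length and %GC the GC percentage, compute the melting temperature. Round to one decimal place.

73.8°C

Length n = 31. Scanning the sequence gives C=4, G=11, A=8, T=8.
G+C = 15, so %GC = 15/31 × 100 = 48.387%
Salt term: 16.6 × (-0.491) = -8.151
GC term: 0.41 × 48.387 = 19.839; length term: −600/31 = −19.355
Tm = 81.5 + (-8.151) + 19.839 − 19.355 = 73.833 → 73.8°C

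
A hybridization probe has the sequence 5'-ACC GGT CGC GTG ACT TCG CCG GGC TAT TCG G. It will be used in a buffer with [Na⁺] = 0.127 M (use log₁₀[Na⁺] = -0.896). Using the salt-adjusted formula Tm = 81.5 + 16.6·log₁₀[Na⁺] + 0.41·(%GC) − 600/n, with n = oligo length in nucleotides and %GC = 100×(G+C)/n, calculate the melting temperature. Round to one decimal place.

Length n = 31. Counting bases: A=3, T=7, G=11, C=10
G+C = 21, so %GC = 21/31 × 100 = 67.742%
Salt term: 16.6 × (-0.896) = -14.874
GC term: 0.41 × 67.742 = 27.774; length term: −600/31 = −19.355
Tm = 81.5 + (-14.874) + 27.774 − 19.355 = 75.045 → 75.0°C

75.0°C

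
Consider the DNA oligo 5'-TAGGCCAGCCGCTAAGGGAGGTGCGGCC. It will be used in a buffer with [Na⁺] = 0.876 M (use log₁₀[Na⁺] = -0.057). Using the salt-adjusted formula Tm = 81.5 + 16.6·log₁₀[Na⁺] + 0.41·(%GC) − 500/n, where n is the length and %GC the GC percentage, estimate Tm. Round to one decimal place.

92.0°C

Length n = 28. Base counts: A=5, G=12, T=3, C=8
G+C = 20, so %GC = 20/28 × 100 = 71.429%
Salt term: 16.6 × (-0.057) = -0.946
GC term: 0.41 × 71.429 = 29.286; length term: −500/28 = −17.857
Tm = 81.5 + (-0.946) + 29.286 − 17.857 = 91.983 → 92.0°C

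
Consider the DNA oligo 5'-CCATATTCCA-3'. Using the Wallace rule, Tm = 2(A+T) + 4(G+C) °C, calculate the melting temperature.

C=4, G=0, A=3, T=3
So N_AT = 6 and N_GC = 4.
Tm = 4·4 + 2·6 = 16 + 12 = 28°C

28°C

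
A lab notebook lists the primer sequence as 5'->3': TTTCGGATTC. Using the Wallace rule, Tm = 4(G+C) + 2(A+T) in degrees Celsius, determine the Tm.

Counting bases: C=2, A=1, T=5, G=2
A+T = 6, G+C = 4
Tm = 2(6) + 4(4) = 12 + 16 = 28°C

28°C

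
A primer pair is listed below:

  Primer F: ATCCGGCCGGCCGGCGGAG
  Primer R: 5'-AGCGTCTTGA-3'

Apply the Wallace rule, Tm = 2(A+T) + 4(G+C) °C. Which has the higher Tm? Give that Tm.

Primer F, 70°C

Primer F: A+T=3, G+C=16 → Tm = 2(3)+4(16) = 70°C
Primer R: A+T=5, G+C=5 → Tm = 2(5)+4(5) = 30°C
70°C vs 30°C → primer F is higher.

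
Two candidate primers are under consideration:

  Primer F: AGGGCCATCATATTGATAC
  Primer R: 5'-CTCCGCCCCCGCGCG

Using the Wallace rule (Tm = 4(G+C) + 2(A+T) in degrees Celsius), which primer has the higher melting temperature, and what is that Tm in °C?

Primer F: A+T=11, G+C=8 → Tm = 2(11)+4(8) = 54°C
Primer R: A+T=1, G+C=14 → Tm = 2(1)+4(14) = 58°C
54°C vs 58°C → primer R is higher.

Primer R, 58°C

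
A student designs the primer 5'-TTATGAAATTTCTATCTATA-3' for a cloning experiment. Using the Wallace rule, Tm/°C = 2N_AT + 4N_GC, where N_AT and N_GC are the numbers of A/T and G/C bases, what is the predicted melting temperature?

46°C

Base counts: T=10, A=7, G=1, C=2
So N_AT = 17 and N_GC = 3.
Tm = 2(17) + 4(3) = 34 + 12 = 46°C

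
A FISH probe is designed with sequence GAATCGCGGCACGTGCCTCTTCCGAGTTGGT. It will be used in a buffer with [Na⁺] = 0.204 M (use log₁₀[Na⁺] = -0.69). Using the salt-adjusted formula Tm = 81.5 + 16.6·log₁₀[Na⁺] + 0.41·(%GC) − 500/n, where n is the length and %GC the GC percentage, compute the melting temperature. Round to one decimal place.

79.0°C

Length n = 31. Base counts: T=8, G=10, C=9, A=4
G+C = 19, so %GC = 19/31 × 100 = 61.29%
Salt term: 16.6 × (-0.69) = -11.454
GC term: 0.41 × 61.29 = 25.129; length term: −500/31 = −16.129
Tm = 81.5 + (-11.454) + 25.129 − 16.129 = 79.046 → 79.0°C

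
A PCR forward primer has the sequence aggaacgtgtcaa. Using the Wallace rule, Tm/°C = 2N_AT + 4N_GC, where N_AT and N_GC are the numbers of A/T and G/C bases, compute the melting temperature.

38°C

G=4, A=5, C=2, T=2
So N_AT = 7 and N_GC = 6.
Tm = 2×7 + 4×6 = 38°C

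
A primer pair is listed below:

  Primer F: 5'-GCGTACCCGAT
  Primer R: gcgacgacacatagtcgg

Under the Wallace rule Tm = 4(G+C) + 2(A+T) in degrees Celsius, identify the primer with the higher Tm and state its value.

Primer R, 58°C

Primer F: A+T=4, G+C=7 → Tm = 2(4)+4(7) = 36°C
Primer R: A+T=7, G+C=11 → Tm = 2(7)+4(11) = 58°C
36°C vs 58°C → primer R is higher.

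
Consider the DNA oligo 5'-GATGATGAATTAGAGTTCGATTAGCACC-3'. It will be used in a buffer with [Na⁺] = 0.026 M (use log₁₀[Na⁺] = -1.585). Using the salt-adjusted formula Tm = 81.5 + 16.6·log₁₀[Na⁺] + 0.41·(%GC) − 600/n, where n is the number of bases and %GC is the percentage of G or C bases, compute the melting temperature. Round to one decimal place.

49.9°C

Length n = 28. Scanning the sequence gives A=9, C=4, G=7, T=8.
G+C = 11, so %GC = 11/28 × 100 = 39.286%
Salt term: 16.6 × (-1.585) = -26.311
GC term: 0.41 × 39.286 = 16.107; length term: −600/28 = −21.429
Tm = 81.5 + (-26.311) + 16.107 − 21.429 = 49.867 → 49.9°C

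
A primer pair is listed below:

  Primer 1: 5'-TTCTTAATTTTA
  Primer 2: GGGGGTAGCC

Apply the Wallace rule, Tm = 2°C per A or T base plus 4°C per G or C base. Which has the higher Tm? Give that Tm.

Primer 1: A+T=11, G+C=1 → Tm = 2(11)+4(1) = 26°C
Primer 2: A+T=2, G+C=8 → Tm = 2(2)+4(8) = 36°C
26°C vs 36°C → primer 2 is higher.

Primer 2, 36°C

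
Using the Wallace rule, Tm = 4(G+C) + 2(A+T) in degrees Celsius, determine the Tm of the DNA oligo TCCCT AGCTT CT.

G=1, C=5, A=1, T=5
So N_AT = 6 and N_GC = 6.
Tm = 2(6) + 4(6) = 12 + 24 = 36°C

36°C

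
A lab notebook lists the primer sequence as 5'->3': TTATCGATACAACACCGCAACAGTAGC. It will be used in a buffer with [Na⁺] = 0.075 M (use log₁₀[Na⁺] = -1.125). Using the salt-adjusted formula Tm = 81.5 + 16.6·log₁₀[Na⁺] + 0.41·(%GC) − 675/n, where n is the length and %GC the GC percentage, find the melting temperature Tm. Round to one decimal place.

Length n = 27. T=5, A=10, C=8, G=4
G+C = 12, so %GC = 12/27 × 100 = 44.444%
Salt term: 16.6 × (-1.125) = -18.675
GC term: 0.41 × 44.444 = 18.222; length term: −675/27 = −25
Tm = 81.5 + (-18.675) + 18.222 − 25 = 56.047 → 56.0°C

56.0°C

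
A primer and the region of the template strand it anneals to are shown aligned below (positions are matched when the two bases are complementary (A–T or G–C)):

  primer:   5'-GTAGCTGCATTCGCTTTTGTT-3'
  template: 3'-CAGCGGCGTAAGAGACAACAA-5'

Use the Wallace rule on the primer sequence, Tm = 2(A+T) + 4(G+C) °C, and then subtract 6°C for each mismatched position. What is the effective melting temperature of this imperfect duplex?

Primer base counts: A=2, T=10, G=5, C=4 → A+T=12, G+C=9
Perfect-match Tm = 2(12) + 4(9) = 24 + 36 = 60°C
Mismatches (positions where the bases are not complementary): 4 (at positions 3, 6, 13, 16)
Effective Tm = 60 − 4×6 = 60 − 24 = 36°C

36°C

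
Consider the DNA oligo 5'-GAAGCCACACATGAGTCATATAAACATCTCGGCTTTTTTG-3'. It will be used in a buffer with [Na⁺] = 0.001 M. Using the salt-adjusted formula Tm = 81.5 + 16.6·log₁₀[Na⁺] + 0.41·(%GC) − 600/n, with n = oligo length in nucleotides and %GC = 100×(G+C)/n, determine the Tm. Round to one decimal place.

33.1°C

Length n = 40. Counting bases: T=12, G=7, C=9, A=12
G+C = 16, so %GC = 16/40 × 100 = 40%
Salt term: 16.6 × (-3) = -49.8
GC term: 0.41 × 40 = 16.4; length term: −600/40 = −15
Tm = 81.5 + (-49.8) + 16.4 − 15 = 33.1 → 33.1°C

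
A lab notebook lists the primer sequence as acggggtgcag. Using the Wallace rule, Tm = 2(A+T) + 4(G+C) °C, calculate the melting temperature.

38°C

Scanning the sequence gives A=2, T=1, C=2, G=6.
A+T = 3, G+C = 8
Tm = 2(3) + 4(8) = 6 + 32 = 38°C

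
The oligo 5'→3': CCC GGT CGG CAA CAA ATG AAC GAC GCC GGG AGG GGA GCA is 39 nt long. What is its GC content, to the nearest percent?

67%

Counting bases: T=2, A=11, C=11, G=15
G+C = 15 + 11 = 26 out of 39 bases
%GC = 26/39 × 100 = 66.67% ≈ 67%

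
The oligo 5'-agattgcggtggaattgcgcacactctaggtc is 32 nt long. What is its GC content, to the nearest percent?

53%

Scanning the sequence gives C=7, T=8, G=10, A=7.
G+C = 10 + 7 = 17 out of 32 bases
%GC = 17/32 × 100 = 53.12% ≈ 53%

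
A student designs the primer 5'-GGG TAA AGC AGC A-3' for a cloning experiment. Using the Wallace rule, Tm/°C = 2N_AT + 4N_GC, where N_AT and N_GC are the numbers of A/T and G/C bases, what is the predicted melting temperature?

40°C

Base counts: G=5, A=5, T=1, C=2
So N_AT = 6 and N_GC = 7.
Tm = 2×6 + 4×7 = 40°C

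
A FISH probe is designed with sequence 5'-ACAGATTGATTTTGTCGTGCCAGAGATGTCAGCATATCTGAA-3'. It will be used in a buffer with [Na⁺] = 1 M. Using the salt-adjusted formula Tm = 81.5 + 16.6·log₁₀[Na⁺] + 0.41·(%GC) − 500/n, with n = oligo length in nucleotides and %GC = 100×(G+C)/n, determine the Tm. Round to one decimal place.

Length n = 42. Counting bases: T=13, A=12, C=7, G=10
G+C = 17, so %GC = 17/42 × 100 = 40.476%
Salt term: 16.6 × (0) = 0
GC term: 0.41 × 40.476 = 16.595; length term: −500/42 = −11.905
Tm = 81.5 + (0) + 16.595 − 11.905 = 86.19 → 86.2°C

86.2°C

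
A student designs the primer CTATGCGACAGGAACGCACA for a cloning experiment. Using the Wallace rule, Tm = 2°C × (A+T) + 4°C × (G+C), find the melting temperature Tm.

Scanning the sequence gives C=6, T=2, A=7, G=5.
A+T = 9, G+C = 11
Tm = 2×9 + 4×11 = 62°C

62°C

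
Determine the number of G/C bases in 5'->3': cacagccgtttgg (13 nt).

T=3, A=2, G=4, C=4
Total G or C: 4 + 4 = 8

8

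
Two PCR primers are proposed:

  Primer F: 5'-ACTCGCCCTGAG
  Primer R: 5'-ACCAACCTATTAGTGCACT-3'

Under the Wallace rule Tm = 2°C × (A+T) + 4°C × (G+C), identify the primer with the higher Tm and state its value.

Primer F: A+T=4, G+C=8 → Tm = 2(4)+4(8) = 40°C
Primer R: A+T=11, G+C=8 → Tm = 2(11)+4(8) = 54°C
40°C vs 54°C → primer R is higher.

Primer R, 54°C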